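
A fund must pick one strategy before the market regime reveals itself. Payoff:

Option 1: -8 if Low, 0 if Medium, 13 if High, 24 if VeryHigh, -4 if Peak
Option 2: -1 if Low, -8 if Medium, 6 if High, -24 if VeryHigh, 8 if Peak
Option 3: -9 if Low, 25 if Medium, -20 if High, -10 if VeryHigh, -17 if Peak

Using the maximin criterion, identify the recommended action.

Row minima: Option 1=-8, Option 2=-24, Option 3=-20
Best worst-case = -8 → Option 1.

Option 1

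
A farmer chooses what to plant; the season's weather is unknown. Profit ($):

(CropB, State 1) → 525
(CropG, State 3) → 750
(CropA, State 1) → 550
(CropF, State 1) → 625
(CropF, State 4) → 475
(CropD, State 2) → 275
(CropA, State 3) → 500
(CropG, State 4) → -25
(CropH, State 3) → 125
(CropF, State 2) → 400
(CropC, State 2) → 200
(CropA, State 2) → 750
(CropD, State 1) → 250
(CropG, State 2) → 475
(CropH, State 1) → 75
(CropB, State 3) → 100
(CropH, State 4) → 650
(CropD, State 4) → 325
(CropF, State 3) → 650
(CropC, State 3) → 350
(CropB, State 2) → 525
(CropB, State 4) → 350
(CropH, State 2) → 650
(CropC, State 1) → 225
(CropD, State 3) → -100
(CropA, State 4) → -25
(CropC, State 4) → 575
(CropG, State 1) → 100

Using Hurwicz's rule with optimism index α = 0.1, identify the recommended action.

CropF

CropC: 0.1·575 + 0.9·200 = 237.5
CropH: 0.1·650 + 0.9·75 = 132.5
CropG: 0.1·750 + 0.9·(-25) = 52.5
CropD: 0.1·325 + 0.9·(-100) = -57.5
CropB: 0.1·525 + 0.9·100 = 142.5
CropA: 0.1·750 + 0.9·(-25) = 52.5
CropF: 0.1·650 + 0.9·400 = 425
Highest Hurwicz score = 425 → CropF.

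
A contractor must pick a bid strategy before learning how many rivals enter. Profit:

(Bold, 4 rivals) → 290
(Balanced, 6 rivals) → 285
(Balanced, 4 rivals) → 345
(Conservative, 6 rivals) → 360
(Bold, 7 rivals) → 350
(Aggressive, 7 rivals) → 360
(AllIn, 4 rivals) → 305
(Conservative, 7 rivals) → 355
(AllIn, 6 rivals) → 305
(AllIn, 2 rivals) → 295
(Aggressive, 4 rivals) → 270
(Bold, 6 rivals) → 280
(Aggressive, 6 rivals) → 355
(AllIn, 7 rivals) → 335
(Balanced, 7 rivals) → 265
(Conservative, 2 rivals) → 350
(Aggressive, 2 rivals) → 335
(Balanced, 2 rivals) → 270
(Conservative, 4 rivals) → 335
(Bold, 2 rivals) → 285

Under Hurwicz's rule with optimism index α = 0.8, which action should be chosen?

Conservative

Conservative: 0.8·360 + 0.2·335 = 355
Balanced: 0.8·345 + 0.2·265 = 329
Aggressive: 0.8·360 + 0.2·270 = 342
Bold: 0.8·350 + 0.2·280 = 336
AllIn: 0.8·335 + 0.2·295 = 327
Highest Hurwicz score = 355 → Conservative.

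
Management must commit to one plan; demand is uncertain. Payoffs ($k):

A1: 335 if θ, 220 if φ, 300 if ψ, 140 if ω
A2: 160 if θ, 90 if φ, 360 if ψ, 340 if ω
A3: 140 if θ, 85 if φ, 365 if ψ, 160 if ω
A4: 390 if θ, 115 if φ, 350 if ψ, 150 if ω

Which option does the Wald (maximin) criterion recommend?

Row minima: A1=140, A2=90, A3=85, A4=115
Best worst-case = 140 → A1.

A1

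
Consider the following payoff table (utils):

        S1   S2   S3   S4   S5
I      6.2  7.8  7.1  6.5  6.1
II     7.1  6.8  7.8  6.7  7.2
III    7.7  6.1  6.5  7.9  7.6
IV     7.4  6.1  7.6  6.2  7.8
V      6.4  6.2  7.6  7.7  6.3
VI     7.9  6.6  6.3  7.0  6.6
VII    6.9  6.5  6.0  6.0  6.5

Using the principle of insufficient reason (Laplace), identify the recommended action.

Row averages: I=6.74, II=7.12, III=7.16, IV=7.02, V=6.84, VI=6.88, VII=6.38
Highest average = 7.16 → III.

III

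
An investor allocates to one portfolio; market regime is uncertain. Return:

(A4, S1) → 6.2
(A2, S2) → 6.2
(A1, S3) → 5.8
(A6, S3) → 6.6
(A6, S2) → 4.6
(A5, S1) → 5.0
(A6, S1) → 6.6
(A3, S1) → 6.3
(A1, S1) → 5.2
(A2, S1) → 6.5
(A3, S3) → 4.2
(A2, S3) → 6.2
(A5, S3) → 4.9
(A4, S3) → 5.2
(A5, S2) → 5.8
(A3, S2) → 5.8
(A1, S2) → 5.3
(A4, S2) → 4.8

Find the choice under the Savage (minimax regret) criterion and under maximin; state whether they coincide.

Column bests: S1=6.6, S2=6.2, S3=6.6.
A1 regrets: 1.4, 0.9, 0.8 → max 1.4
A2 regrets: 0.1, 0.0, 0.4 → max 0.4
A3 regrets: 0.3, 0.4, 2.4 → max 2.4
A4 regrets: 0.4, 1.4, 1.4 → max 1.4
A5 regrets: 1.6, 0.4, 1.7 → max 1.7
A6 regrets: 0.0, 1.6, 0.0 → max 1.6
Smallest max regret = 0.4 → A2.
Row minima: A1=5.2, A2=6.2, A3=4.2, A4=4.8, A5=4.9, A6=4.6
Best worst-case = 6.2 → A2.

minimax regret → A2; maximin → A2 (agree)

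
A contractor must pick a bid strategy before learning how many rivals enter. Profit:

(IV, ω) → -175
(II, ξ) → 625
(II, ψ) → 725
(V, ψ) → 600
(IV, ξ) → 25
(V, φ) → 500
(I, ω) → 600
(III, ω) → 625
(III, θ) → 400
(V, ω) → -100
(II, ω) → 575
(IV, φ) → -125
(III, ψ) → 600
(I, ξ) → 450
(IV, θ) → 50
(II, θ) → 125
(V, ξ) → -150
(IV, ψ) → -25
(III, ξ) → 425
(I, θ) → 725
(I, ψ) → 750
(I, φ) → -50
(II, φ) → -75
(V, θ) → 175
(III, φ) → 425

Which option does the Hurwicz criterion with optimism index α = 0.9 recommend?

I

I: 0.9·750 + 0.1·(-50) = 670
II: 0.9·725 + 0.1·(-75) = 645
III: 0.9·625 + 0.1·400 = 602.5
IV: 0.9·50 + 0.1·(-175) = 27.5
V: 0.9·600 + 0.1·(-150) = 525
Highest Hurwicz score = 670 → I.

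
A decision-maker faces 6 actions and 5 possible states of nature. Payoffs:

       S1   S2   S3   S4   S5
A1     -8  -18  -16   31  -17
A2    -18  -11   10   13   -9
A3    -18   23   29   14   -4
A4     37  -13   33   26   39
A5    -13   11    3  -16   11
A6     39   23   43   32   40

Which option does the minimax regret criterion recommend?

A6

Column bests: S1=39, S2=23, S3=43, S4=32, S5=40.
A1 regrets: 47, 41, 59, 1, 57 → max 59
A2 regrets: 57, 34, 33, 19, 49 → max 57
A3 regrets: 57, 0, 14, 18, 44 → max 57
A4 regrets: 2, 36, 10, 6, 1 → max 36
A5 regrets: 52, 12, 40, 48, 29 → max 52
A6 regrets: 0, 0, 0, 0, 0 → max 0
Smallest max regret = 0 → A6.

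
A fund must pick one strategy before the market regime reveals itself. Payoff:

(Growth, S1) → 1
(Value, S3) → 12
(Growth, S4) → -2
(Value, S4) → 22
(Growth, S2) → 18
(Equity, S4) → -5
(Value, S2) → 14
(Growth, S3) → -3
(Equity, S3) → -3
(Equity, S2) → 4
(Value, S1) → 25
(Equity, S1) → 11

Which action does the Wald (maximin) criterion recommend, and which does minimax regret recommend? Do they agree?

maximin → Value; minimax regret → Value (agree)

Row minima: Value=12, Equity=-5, Growth=-3
Best worst-case = 12 → Value.
Column bests: S1=25, S2=18, S3=12, S4=22.
Value regrets: 0, 4, 0, 0 → max 4
Equity regrets: 14, 14, 15, 27 → max 27
Growth regrets: 24, 0, 15, 24 → max 24
Smallest max regret = 4 → Value.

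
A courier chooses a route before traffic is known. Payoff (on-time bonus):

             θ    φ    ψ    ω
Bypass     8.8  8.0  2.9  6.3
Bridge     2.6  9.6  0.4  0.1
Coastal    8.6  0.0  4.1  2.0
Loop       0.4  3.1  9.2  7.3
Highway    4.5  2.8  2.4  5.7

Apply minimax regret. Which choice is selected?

Bypass

Column bests: θ=8.8, φ=9.6, ψ=9.2, ω=7.3.
Bypass regrets: 0.0, 1.6, 6.3, 1.0 → max 6.3
Bridge regrets: 6.2, 0.0, 8.8, 7.2 → max 8.8
Coastal regrets: 0.2, 9.6, 5.1, 5.3 → max 9.6
Loop regrets: 8.4, 6.5, 0.0, 0.0 → max 8.4
Highway regrets: 4.3, 6.8, 6.8, 1.6 → max 6.8
Smallest max regret = 6.3 → Bypass.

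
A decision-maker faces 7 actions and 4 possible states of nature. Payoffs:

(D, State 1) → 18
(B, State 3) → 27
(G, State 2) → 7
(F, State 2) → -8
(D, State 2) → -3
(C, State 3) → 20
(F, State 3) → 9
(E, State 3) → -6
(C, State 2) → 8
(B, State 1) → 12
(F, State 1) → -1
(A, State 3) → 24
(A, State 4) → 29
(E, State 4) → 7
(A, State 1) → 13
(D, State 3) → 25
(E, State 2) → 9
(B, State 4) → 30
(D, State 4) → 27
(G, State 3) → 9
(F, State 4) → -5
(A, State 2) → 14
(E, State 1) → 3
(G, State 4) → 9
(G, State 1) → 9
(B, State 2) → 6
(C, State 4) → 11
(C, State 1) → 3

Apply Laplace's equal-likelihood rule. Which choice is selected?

Row averages: A=20, B=18.75, C=10.5, D=16.75, E=3.25, F=-1.25, G=8.5
Highest average = 20 → A.

A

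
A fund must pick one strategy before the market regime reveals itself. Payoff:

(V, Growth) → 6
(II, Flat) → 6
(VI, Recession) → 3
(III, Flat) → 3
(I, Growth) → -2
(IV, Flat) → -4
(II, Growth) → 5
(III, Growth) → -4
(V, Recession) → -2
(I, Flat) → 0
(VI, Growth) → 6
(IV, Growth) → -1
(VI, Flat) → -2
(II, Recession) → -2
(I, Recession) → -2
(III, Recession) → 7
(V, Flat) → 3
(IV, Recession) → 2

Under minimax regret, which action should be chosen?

Column bests: Recession=7, Flat=6, Growth=6.
I regrets: 9, 6, 8 → max 9
II regrets: 9, 0, 1 → max 9
III regrets: 0, 3, 10 → max 10
IV regrets: 5, 10, 7 → max 10
V regrets: 9, 3, 0 → max 9
VI regrets: 4, 8, 0 → max 8
Smallest max regret = 8 → VI.

VI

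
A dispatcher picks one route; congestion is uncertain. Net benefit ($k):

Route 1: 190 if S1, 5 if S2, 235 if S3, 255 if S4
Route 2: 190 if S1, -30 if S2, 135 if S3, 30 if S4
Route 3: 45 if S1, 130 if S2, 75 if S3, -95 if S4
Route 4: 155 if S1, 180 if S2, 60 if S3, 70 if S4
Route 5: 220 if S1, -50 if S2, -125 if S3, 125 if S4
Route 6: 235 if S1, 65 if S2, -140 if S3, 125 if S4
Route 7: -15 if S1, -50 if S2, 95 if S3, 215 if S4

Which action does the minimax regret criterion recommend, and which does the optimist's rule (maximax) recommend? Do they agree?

minimax regret → Route 1; maximax → Route 1 (agree)

Column bests: S1=235, S2=180, S3=235, S4=255.
Route 1 regrets: 45, 175, 0, 0 → max 175
Route 2 regrets: 45, 210, 100, 225 → max 225
Route 3 regrets: 190, 50, 160, 350 → max 350
Route 4 regrets: 80, 0, 175, 185 → max 185
Route 5 regrets: 15, 230, 360, 130 → max 360
Route 6 regrets: 0, 115, 375, 130 → max 375
Route 7 regrets: 250, 230, 140, 40 → max 250
Smallest max regret = 175 → Route 1.
Row maxima: Route 1=255, Route 2=190, Route 3=130, Route 4=180, Route 5=220, Route 6=235, Route 7=215
Best best-case = 255 → Route 1.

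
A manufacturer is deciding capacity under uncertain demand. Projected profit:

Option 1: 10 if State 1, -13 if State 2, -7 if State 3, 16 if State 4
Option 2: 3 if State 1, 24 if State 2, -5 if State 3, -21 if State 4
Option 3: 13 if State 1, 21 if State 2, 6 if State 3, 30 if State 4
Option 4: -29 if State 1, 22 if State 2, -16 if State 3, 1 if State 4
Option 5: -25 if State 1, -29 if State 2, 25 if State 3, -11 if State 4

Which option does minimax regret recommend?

Option 3

Column bests: State 1=13, State 2=24, State 3=25, State 4=30.
Option 1 regrets: 3, 37, 32, 14 → max 37
Option 2 regrets: 10, 0, 30, 51 → max 51
Option 3 regrets: 0, 3, 19, 0 → max 19
Option 4 regrets: 42, 2, 41, 29 → max 42
Option 5 regrets: 38, 53, 0, 41 → max 53
Smallest max regret = 19 → Option 3.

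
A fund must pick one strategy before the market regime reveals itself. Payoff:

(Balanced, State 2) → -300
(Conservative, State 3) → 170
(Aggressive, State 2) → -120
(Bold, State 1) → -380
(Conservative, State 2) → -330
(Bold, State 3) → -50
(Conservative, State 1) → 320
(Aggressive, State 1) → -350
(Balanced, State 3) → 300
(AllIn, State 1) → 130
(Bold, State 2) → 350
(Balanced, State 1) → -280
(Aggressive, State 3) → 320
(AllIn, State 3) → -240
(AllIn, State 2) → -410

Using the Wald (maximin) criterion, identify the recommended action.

Balanced

Row minima: Conservative=-330, Balanced=-300, Aggressive=-350, Bold=-380, AllIn=-410
Best worst-case = -300 → Balanced.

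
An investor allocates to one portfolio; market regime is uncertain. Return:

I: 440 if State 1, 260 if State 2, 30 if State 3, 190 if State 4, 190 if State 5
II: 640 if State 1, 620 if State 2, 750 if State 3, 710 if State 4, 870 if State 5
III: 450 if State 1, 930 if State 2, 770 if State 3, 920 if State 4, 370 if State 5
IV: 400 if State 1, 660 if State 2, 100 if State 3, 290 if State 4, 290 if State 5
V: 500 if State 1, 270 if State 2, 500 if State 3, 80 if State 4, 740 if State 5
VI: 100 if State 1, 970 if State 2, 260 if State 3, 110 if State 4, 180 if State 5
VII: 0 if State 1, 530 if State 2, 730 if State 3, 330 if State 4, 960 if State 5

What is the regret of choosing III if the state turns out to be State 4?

Best payoff under State 4 is 920.
Regret = 920 − 920 = 0.

0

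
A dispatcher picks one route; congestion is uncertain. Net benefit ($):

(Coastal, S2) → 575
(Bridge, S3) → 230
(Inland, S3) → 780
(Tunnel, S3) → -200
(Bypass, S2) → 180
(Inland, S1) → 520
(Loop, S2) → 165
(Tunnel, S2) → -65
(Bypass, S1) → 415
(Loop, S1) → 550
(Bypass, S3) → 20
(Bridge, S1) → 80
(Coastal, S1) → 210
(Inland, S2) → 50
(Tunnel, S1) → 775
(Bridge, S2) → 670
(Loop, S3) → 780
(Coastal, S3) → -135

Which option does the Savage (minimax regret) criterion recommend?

Loop

Column bests: S1=775, S2=670, S3=780.
Inland regrets: 255, 620, 0 → max 620
Bypass regrets: 360, 490, 760 → max 760
Bridge regrets: 695, 0, 550 → max 695
Loop regrets: 225, 505, 0 → max 505
Coastal regrets: 565, 95, 915 → max 915
Tunnel regrets: 0, 735, 980 → max 980
Smallest max regret = 505 → Loop.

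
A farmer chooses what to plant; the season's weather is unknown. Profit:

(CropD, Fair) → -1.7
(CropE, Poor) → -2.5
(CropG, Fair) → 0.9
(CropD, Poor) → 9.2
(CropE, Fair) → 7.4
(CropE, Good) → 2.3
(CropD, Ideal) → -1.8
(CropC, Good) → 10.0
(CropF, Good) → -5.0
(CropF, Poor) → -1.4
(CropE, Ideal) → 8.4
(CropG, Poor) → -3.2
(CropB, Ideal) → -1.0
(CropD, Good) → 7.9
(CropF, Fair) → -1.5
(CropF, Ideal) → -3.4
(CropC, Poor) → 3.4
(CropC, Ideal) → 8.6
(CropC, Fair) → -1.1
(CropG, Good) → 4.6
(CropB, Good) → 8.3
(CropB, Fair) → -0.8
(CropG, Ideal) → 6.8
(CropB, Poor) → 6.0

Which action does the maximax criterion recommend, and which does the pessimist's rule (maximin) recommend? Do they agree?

maximax → CropC; maximin → CropB (disagree)

Row maxima: CropC=10.0, CropF=-1.4, CropE=8.4, CropD=9.2, CropG=6.8, CropB=8.3
Best best-case = 10.0 → CropC.
Row minima: CropC=-1.1, CropF=-5.0, CropE=-2.5, CropD=-1.8, CropG=-3.2, CropB=-1.0
Best worst-case = -1.0 → CropB.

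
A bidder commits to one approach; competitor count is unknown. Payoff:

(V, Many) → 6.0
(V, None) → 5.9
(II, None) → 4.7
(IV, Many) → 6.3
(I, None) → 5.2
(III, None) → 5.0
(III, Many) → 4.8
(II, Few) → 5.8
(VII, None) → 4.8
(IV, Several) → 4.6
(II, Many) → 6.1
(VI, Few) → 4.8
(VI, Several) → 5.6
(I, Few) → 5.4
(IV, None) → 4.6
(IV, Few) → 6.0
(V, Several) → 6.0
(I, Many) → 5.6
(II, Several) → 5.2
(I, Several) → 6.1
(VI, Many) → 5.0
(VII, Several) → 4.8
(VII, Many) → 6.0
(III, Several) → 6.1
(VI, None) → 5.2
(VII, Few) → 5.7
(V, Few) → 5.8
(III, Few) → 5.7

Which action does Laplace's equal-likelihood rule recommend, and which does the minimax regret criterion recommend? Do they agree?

laplace → V; minimax regret → V (agree)

Row averages: I=5.575, II=5.45, III=5.4, IV=5.375, V=5.925, VI=5.15, VII=5.325
Highest average = 5.925 → V.
Column bests: None=5.9, Few=6.0, Several=6.1, Many=6.3.
I regrets: 0.7, 0.6, 0.0, 0.7 → max 0.7
II regrets: 1.2, 0.2, 0.9, 0.2 → max 1.2
III regrets: 0.9, 0.3, 0.0, 1.5 → max 1.5
IV regrets: 1.3, 0.0, 1.5, 0.0 → max 1.5
V regrets: 0.0, 0.2, 0.1, 0.3 → max 0.3
VI regrets: 0.7, 1.2, 0.5, 1.3 → max 1.3
VII regrets: 1.1, 0.3, 1.3, 0.3 → max 1.3
Smallest max regret = 0.3 → V.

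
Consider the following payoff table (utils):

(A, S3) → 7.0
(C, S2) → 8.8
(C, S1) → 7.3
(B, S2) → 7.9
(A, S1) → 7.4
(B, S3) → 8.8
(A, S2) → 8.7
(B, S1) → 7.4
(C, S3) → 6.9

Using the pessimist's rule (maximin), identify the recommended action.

Row minima: A=7.0, B=7.4, C=6.9
Best worst-case = 7.4 → B.

B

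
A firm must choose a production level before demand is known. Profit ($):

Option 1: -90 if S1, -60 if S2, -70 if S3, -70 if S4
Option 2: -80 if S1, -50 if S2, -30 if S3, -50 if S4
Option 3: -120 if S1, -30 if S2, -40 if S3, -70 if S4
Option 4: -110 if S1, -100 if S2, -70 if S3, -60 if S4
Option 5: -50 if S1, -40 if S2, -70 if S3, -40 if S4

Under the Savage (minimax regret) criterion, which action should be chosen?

Column bests: S1=-50, S2=-30, S3=-30, S4=-40.
Option 1 regrets: 40, 30, 40, 30 → max 40
Option 2 regrets: 30, 20, 0, 10 → max 30
Option 3 regrets: 70, 0, 10, 30 → max 70
Option 4 regrets: 60, 70, 40, 20 → max 70
Option 5 regrets: 0, 10, 40, 0 → max 40
Smallest max regret = 30 → Option 2.

Option 2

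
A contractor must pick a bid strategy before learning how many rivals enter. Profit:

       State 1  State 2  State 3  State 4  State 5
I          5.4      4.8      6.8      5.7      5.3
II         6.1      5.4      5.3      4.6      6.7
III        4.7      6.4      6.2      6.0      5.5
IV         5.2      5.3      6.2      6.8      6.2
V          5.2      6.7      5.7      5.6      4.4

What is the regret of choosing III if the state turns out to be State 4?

0.8

Best payoff under State 4 is 6.8.
Regret = 6.8 − 6.0 = 0.8.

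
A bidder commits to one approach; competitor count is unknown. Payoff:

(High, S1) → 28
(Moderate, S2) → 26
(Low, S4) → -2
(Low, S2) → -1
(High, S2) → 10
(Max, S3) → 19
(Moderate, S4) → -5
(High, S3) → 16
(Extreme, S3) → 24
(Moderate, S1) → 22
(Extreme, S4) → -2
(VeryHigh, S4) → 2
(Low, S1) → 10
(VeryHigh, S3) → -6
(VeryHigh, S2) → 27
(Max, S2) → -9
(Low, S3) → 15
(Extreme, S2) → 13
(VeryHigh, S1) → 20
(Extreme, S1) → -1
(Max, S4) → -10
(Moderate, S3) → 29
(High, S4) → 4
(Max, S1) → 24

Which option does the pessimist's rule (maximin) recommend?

Row minima: Low=-2, Moderate=-5, High=4, VeryHigh=-6, Extreme=-2, Max=-10
Best worst-case = 4 → High.

High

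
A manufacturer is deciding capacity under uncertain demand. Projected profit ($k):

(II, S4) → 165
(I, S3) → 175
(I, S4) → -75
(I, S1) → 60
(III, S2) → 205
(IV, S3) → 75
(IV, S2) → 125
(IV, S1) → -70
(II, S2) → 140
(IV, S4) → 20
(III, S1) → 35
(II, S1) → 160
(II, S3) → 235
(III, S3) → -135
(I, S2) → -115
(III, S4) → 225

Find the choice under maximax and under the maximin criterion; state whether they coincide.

Row maxima: I=175, II=235, III=225, IV=125
Best best-case = 235 → II.
Row minima: I=-115, II=140, III=-135, IV=-70
Best worst-case = 140 → II.

maximax → II; maximin → II (agree)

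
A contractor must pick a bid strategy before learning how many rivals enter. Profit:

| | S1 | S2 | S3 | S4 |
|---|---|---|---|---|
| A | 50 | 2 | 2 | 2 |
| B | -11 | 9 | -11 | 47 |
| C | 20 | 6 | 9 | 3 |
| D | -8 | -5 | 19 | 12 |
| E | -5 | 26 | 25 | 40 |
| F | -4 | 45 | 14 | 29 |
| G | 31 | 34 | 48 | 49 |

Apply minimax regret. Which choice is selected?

Column bests: S1=50, S2=45, S3=48, S4=49.
A regrets: 0, 43, 46, 47 → max 47
B regrets: 61, 36, 59, 2 → max 61
C regrets: 30, 39, 39, 46 → max 46
D regrets: 58, 50, 29, 37 → max 58
E regrets: 55, 19, 23, 9 → max 55
F regrets: 54, 0, 34, 20 → max 54
G regrets: 19, 11, 0, 0 → max 19
Smallest max regret = 19 → G.

G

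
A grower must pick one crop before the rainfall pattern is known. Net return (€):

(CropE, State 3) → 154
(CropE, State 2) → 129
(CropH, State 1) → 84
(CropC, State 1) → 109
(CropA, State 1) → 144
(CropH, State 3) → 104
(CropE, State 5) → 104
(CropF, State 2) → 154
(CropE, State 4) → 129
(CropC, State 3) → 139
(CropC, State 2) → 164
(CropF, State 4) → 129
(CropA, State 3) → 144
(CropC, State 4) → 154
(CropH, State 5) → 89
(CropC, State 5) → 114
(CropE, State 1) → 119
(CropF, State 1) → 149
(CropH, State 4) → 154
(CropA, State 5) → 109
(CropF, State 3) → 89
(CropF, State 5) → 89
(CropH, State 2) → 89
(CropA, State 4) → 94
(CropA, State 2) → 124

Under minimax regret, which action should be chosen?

CropE

Column bests: State 1=149, State 2=164, State 3=154, State 4=154, State 5=114.
CropA regrets: 5, 40, 10, 60, 5 → max 60
CropC regrets: 40, 0, 15, 0, 0 → max 40
CropE regrets: 30, 35, 0, 25, 10 → max 35
CropH regrets: 65, 75, 50, 0, 25 → max 75
CropF regrets: 0, 10, 65, 25, 25 → max 65
Smallest max regret = 35 → CropE.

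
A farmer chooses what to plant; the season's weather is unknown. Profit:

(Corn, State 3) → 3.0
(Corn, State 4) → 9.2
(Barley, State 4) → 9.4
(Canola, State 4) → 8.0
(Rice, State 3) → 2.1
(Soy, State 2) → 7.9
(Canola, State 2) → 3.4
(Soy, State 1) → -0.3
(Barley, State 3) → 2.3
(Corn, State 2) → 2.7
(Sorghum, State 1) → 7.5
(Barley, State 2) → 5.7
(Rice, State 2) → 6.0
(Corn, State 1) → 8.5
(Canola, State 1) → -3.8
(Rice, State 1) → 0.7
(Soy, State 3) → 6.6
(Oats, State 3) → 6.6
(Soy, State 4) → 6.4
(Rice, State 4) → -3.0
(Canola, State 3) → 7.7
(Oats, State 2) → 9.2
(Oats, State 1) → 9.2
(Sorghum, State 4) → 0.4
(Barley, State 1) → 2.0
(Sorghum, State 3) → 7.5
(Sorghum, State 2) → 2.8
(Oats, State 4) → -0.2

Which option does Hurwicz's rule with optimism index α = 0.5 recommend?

Corn

Sorghum: 0.5·7.5 + 0.5·0.4 = 3.95
Canola: 0.5·8.0 + 0.5·(-3.8) = 2.1
Barley: 0.5·9.4 + 0.5·2.0 = 5.7
Soy: 0.5·7.9 + 0.5·(-0.3) = 3.8
Oats: 0.5·9.2 + 0.5·(-0.2) = 4.5
Rice: 0.5·6.0 + 0.5·(-3.0) = 1.5
Corn: 0.5·9.2 + 0.5·2.7 = 5.95
Highest Hurwicz score = 5.95 → Corn.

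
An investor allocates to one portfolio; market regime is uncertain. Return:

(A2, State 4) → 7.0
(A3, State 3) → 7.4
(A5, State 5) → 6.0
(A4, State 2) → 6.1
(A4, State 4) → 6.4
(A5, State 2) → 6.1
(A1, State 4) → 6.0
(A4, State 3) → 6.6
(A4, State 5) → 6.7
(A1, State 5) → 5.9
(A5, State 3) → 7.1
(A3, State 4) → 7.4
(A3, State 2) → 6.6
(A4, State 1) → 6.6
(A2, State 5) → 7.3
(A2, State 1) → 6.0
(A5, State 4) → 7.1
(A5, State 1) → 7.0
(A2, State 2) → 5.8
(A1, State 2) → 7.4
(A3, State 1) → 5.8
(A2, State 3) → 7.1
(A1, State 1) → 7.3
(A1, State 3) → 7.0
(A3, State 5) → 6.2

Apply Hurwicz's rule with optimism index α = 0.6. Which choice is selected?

A1: 0.6·7.4 + 0.4·5.9 = 6.8
A2: 0.6·7.3 + 0.4·5.8 = 6.7
A3: 0.6·7.4 + 0.4·5.8 = 6.76
A4: 0.6·6.7 + 0.4·6.1 = 6.46
A5: 0.6·7.1 + 0.4·6.0 = 6.66
Highest Hurwicz score = 6.8 → A1.

A1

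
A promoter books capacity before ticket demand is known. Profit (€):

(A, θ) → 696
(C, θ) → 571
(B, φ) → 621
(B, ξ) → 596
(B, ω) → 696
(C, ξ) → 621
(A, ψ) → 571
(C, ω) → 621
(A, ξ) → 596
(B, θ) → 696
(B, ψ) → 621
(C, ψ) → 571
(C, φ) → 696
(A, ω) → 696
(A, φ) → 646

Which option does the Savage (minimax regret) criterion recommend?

Column bests: θ=696, φ=696, ψ=621, ω=696, ξ=621.
A regrets: 0, 50, 50, 0, 25 → max 50
B regrets: 0, 75, 0, 0, 25 → max 75
C regrets: 125, 0, 50, 75, 0 → max 125
Smallest max regret = 50 → A.

A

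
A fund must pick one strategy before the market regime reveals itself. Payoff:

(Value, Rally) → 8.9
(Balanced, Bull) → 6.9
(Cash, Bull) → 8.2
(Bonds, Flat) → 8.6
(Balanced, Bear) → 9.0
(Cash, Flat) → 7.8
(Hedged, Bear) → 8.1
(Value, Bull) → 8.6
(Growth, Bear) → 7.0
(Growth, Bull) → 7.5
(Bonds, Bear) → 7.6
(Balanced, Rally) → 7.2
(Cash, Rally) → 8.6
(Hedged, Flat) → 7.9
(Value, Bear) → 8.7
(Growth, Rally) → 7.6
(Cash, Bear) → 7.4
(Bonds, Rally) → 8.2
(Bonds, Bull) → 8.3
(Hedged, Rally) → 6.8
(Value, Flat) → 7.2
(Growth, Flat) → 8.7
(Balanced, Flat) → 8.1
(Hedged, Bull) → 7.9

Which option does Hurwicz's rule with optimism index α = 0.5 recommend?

Bonds

Value: 0.5·8.9 + 0.5·7.2 = 8.05
Balanced: 0.5·9.0 + 0.5·6.9 = 7.95
Bonds: 0.5·8.6 + 0.5·7.6 = 8.1
Hedged: 0.5·8.1 + 0.5·6.8 = 7.45
Growth: 0.5·8.7 + 0.5·7.0 = 7.85
Cash: 0.5·8.6 + 0.5·7.4 = 8
Highest Hurwicz score = 8.1 → Bonds.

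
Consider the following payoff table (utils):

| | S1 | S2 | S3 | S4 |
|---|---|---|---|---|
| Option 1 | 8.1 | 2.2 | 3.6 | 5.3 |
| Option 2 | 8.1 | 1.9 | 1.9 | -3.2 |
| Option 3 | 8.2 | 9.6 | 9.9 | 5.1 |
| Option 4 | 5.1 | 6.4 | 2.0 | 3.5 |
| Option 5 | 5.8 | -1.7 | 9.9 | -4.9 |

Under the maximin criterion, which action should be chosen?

Option 3

Row minima: Option 1=2.2, Option 2=-3.2, Option 3=5.1, Option 4=2.0, Option 5=-4.9
Best worst-case = 5.1 → Option 3.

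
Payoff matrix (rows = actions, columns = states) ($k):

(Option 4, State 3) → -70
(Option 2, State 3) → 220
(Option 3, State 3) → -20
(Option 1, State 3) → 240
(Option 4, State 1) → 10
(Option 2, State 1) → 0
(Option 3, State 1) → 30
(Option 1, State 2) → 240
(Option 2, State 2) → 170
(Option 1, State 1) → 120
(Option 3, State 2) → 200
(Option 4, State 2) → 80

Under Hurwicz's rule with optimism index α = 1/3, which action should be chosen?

Option 1

Option 1: 1/3·240 + 2/3·120 = 160
Option 2: 1/3·220 + 2/3·0 = 220/3
Option 3: 1/3·200 + 2/3·(-20) = 160/3
Option 4: 1/3·80 + 2/3·(-70) = -20
Highest Hurwicz score = 160 → Option 1.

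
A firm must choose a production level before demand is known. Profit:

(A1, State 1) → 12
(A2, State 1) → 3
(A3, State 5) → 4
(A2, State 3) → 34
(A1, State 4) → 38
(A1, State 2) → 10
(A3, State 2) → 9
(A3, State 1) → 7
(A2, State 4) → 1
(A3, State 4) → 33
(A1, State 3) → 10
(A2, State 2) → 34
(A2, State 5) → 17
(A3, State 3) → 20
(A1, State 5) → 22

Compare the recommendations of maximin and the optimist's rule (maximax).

maximin → A1; maximax → A1 (agree)

Row minima: A1=10, A2=1, A3=4
Best worst-case = 10 → A1.
Row maxima: A1=38, A2=34, A3=33
Best best-case = 38 → A1.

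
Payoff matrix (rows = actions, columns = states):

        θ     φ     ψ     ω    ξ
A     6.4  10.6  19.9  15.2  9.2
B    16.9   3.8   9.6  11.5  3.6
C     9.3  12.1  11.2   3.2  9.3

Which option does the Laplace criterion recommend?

Row averages: A=12.26, B=9.08, C=9.02
Highest average = 12.26 → A.

A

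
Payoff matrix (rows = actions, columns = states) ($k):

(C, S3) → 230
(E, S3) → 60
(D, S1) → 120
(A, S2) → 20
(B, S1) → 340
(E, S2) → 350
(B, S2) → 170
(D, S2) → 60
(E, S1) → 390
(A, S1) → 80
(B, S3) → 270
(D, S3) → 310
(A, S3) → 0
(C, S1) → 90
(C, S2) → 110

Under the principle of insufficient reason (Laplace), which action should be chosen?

Row averages: A=100/3, B=260, C=430/3, D=490/3, E=800/3
Highest average = 800/3 → E.

E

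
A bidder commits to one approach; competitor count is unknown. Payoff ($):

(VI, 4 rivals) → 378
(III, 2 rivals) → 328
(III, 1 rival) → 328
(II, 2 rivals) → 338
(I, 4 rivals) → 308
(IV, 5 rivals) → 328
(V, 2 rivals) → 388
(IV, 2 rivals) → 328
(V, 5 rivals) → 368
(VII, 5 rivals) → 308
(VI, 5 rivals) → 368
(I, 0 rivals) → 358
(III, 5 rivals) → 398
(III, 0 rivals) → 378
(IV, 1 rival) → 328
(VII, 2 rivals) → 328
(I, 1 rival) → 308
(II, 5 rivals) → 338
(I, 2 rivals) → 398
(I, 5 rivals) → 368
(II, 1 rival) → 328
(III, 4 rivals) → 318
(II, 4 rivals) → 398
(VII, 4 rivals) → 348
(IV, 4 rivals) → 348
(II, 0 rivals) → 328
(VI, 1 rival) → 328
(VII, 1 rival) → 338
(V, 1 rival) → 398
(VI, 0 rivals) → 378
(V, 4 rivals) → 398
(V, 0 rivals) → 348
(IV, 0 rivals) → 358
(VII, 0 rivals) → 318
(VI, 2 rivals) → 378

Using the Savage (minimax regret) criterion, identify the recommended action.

V

Column bests: 0 rivals=378, 1 rival=398, 2 rivals=398, 4 rivals=398, 5 rivals=398.
I regrets: 20, 90, 0, 90, 30 → max 90
II regrets: 50, 70, 60, 0, 60 → max 70
III regrets: 0, 70, 70, 80, 0 → max 80
IV regrets: 20, 70, 70, 50, 70 → max 70
V regrets: 30, 0, 10, 0, 30 → max 30
VI regrets: 0, 70, 20, 20, 30 → max 70
VII regrets: 60, 60, 70, 50, 90 → max 90
Smallest max regret = 30 → V.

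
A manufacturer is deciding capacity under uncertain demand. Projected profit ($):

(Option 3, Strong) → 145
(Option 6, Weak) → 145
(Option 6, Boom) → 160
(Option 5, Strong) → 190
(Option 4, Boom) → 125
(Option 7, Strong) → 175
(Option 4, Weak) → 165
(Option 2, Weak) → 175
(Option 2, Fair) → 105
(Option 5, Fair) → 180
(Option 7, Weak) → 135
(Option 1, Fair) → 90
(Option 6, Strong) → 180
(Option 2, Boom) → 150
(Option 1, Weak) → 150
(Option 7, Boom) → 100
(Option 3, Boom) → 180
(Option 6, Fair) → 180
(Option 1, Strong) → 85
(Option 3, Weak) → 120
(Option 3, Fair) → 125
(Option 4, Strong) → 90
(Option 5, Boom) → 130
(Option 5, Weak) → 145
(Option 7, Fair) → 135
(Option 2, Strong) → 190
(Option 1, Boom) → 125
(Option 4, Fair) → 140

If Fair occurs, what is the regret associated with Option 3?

Best payoff under Fair is 180.
Regret = 180 − 125 = 55.

55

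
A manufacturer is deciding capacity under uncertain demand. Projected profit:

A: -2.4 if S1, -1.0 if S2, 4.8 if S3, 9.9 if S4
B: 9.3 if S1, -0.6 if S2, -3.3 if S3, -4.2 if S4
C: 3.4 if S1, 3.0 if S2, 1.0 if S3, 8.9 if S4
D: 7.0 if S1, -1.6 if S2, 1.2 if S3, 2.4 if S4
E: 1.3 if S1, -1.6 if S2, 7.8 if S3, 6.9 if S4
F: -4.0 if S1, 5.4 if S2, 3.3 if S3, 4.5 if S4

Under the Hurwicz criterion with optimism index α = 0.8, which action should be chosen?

A

A: 0.8·9.9 + 0.2·(-2.4) = 7.44
B: 0.8·9.3 + 0.2·(-4.2) = 6.6
C: 0.8·8.9 + 0.2·1.0 = 7.32
D: 0.8·7.0 + 0.2·(-1.6) = 5.28
E: 0.8·7.8 + 0.2·(-1.6) = 5.92
F: 0.8·5.4 + 0.2·(-4.0) = 3.52
Highest Hurwicz score = 7.44 → A.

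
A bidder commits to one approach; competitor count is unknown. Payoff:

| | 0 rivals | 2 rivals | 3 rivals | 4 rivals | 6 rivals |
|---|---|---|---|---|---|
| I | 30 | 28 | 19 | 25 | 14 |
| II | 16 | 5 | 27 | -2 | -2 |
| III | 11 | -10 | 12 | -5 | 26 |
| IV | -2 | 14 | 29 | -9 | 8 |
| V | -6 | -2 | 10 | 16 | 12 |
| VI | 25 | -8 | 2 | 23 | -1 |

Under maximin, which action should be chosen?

Row minima: I=14, II=-2, III=-10, IV=-9, V=-6, VI=-8
Best worst-case = 14 → I.

I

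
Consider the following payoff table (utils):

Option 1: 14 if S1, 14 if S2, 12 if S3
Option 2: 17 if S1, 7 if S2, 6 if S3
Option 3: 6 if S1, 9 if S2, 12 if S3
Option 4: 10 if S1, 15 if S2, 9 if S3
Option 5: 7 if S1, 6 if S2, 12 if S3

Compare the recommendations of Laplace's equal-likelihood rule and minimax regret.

laplace → Option 1; minimax regret → Option 1 (agree)

Row averages: Option 1=40/3, Option 2=10, Option 3=9, Option 4=34/3, Option 5=25/3
Highest average = 40/3 → Option 1.
Column bests: S1=17, S2=15, S3=12.
Option 1 regrets: 3, 1, 0 → max 3
Option 2 regrets: 0, 8, 6 → max 8
Option 3 regrets: 11, 6, 0 → max 11
Option 4 regrets: 7, 0, 3 → max 7
Option 5 regrets: 10, 9, 0 → max 10
Smallest max regret = 3 → Option 1.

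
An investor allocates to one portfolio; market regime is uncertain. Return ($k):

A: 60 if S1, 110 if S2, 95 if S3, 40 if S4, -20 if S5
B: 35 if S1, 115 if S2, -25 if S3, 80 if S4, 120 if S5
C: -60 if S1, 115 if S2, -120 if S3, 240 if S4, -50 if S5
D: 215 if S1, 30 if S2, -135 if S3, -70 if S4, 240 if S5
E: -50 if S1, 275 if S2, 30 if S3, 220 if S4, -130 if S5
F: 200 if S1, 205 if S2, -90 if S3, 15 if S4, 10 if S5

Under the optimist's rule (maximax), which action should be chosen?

Row maxima: A=110, B=120, C=240, D=240, E=275, F=205
Best best-case = 275 → E.

E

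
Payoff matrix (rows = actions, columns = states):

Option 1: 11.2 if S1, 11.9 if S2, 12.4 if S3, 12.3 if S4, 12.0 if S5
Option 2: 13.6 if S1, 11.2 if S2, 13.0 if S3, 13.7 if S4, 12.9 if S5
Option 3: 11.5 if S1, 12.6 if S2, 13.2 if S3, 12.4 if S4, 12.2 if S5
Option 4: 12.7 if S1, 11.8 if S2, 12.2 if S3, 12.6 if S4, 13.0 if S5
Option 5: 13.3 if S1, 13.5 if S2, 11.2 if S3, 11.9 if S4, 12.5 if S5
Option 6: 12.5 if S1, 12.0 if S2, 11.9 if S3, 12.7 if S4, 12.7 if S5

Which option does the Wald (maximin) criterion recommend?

Row minima: Option 1=11.2, Option 2=11.2, Option 3=11.5, Option 4=11.8, Option 5=11.2, Option 6=11.9
Best worst-case = 11.9 → Option 6.

Option 6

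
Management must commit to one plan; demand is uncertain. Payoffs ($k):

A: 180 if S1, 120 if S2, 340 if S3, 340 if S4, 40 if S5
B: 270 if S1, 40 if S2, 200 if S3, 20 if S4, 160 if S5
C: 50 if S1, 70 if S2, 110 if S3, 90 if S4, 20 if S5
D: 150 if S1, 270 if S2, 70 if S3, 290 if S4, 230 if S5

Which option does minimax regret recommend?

A

Column bests: S1=270, S2=270, S3=340, S4=340, S5=230.
A regrets: 90, 150, 0, 0, 190 → max 190
B regrets: 0, 230, 140, 320, 70 → max 320
C regrets: 220, 200, 230, 250, 210 → max 250
D regrets: 120, 0, 270, 50, 0 → max 270
Smallest max regret = 190 → A.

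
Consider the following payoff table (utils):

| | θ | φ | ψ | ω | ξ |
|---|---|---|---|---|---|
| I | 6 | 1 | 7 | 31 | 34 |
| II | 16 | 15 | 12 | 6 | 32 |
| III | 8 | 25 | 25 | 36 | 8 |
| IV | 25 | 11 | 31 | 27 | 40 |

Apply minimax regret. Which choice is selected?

IV

Column bests: θ=25, φ=25, ψ=31, ω=36, ξ=40.
I regrets: 19, 24, 24, 5, 6 → max 24
II regrets: 9, 10, 19, 30, 8 → max 30
III regrets: 17, 0, 6, 0, 32 → max 32
IV regrets: 0, 14, 0, 9, 0 → max 14
Smallest max regret = 14 → IV.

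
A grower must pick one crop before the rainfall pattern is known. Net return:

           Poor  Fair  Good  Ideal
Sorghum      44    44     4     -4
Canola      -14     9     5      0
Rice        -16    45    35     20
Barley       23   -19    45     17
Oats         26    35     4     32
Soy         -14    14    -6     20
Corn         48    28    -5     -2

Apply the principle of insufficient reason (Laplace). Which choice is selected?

Oats

Row averages: Sorghum=22, Canola=0, Rice=21, Barley=16.5, Oats=24.25, Soy=3.5, Corn=17.25
Highest average = 24.25 → Oats.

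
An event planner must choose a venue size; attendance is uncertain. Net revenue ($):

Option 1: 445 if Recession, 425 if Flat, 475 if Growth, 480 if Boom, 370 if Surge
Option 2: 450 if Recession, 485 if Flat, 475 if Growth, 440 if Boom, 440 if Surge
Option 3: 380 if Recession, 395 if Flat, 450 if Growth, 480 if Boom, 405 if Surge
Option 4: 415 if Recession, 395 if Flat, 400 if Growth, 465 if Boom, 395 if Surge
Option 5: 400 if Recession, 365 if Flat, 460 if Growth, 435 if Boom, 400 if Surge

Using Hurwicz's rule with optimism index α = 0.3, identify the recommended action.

Option 1: 0.3·480 + 0.7·370 = 403
Option 2: 0.3·485 + 0.7·440 = 453.5
Option 3: 0.3·480 + 0.7·380 = 410
Option 4: 0.3·465 + 0.7·395 = 416
Option 5: 0.3·460 + 0.7·365 = 393.5
Highest Hurwicz score = 453.5 → Option 2.

Option 2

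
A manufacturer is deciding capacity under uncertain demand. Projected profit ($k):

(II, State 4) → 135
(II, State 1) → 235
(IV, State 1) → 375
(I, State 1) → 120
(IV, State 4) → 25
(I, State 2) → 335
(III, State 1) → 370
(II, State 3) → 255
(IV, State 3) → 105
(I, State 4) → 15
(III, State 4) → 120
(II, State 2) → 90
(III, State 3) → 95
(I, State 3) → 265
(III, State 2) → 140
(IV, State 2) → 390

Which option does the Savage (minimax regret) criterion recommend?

Column bests: State 1=375, State 2=390, State 3=265, State 4=135.
I regrets: 255, 55, 0, 120 → max 255
II regrets: 140, 300, 10, 0 → max 300
III regrets: 5, 250, 170, 15 → max 250
IV regrets: 0, 0, 160, 110 → max 160
Smallest max regret = 160 → IV.

IV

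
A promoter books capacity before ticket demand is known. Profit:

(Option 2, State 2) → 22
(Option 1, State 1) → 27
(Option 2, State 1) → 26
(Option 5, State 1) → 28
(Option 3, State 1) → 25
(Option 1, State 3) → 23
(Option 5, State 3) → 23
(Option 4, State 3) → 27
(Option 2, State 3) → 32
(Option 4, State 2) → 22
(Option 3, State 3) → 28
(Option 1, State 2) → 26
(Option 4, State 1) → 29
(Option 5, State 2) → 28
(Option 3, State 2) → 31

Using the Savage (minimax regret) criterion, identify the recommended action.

Option 3

Column bests: State 1=29, State 2=31, State 3=32.
Option 1 regrets: 2, 5, 9 → max 9
Option 2 regrets: 3, 9, 0 → max 9
Option 3 regrets: 4, 0, 4 → max 4
Option 4 regrets: 0, 9, 5 → max 9
Option 5 regrets: 1, 3, 9 → max 9
Smallest max regret = 4 → Option 3.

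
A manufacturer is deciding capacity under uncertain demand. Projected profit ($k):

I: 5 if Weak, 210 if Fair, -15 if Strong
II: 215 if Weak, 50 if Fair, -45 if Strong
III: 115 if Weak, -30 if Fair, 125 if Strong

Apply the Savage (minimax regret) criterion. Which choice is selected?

Column bests: Weak=215, Fair=210, Strong=125.
I regrets: 210, 0, 140 → max 210
II regrets: 0, 160, 170 → max 170
III regrets: 100, 240, 0 → max 240
Smallest max regret = 170 → II.

II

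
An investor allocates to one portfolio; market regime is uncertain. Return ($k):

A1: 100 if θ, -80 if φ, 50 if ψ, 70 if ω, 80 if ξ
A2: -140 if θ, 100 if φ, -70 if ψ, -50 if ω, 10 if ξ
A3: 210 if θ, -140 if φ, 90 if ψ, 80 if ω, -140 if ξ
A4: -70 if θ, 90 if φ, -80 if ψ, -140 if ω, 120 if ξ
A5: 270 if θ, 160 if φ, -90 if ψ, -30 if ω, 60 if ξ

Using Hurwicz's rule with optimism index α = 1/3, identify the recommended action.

A5

A1: 1/3·100 + 2/3·(-80) = -20
A2: 1/3·100 + 2/3·(-140) = -60
A3: 1/3·210 + 2/3·(-140) = -70/3
A4: 1/3·120 + 2/3·(-140) = -160/3
A5: 1/3·270 + 2/3·(-90) = 30
Highest Hurwicz score = 30 → A5.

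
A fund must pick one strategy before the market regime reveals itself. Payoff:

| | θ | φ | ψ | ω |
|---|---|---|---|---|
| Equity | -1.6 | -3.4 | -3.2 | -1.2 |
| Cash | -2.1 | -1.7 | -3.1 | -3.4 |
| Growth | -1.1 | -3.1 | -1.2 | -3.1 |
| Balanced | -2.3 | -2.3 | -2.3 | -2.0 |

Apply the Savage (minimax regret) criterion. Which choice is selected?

Column bests: θ=-1.1, φ=-1.7, ψ=-1.2, ω=-1.2.
Equity regrets: 0.5, 1.7, 2.0, 0.0 → max 2.0
Cash regrets: 1.0, 0.0, 1.9, 2.2 → max 2.2
Growth regrets: 0.0, 1.4, 0.0, 1.9 → max 1.9
Balanced regrets: 1.2, 0.6, 1.1, 0.8 → max 1.2
Smallest max regret = 1.2 → Balanced.

Balanced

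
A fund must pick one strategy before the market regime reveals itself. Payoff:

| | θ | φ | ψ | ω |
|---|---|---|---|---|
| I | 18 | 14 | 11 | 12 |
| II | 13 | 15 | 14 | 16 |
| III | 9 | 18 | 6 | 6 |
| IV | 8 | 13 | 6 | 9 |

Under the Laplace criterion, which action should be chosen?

II

Row averages: I=13.75, II=14.5, III=9.75, IV=9
Highest average = 14.5 → II.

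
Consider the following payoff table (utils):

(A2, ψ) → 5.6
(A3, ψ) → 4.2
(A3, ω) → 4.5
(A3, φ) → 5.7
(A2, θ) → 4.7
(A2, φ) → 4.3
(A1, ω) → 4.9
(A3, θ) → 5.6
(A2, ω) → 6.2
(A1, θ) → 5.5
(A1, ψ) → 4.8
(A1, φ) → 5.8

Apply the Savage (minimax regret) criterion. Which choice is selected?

Column bests: θ=5.6, φ=5.8, ψ=5.6, ω=6.2.
A1 regrets: 0.1, 0.0, 0.8, 1.3 → max 1.3
A2 regrets: 0.9, 1.5, 0.0, 0.0 → max 1.5
A3 regrets: 0.0, 0.1, 1.4, 1.7 → max 1.7
Smallest max regret = 1.3 → A1.

A1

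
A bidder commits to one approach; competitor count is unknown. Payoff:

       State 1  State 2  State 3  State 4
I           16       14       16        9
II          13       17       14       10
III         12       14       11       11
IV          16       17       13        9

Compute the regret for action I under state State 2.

Best payoff under State 2 is 17.
Regret = 17 − 14 = 3.

3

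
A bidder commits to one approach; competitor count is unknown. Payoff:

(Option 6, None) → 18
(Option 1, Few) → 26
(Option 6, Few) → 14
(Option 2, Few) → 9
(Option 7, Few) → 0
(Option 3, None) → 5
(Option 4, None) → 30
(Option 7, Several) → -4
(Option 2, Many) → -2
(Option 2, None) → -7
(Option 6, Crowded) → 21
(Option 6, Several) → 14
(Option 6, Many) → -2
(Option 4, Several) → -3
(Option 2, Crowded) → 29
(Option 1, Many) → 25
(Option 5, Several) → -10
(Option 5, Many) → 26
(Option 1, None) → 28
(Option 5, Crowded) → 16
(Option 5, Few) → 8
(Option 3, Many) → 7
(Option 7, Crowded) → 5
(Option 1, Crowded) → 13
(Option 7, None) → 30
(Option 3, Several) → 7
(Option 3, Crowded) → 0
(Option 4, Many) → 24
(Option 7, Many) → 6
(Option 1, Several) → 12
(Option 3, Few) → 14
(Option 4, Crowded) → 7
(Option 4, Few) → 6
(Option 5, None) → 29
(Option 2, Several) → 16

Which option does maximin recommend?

Option 1

Row minima: Option 1=12, Option 2=-7, Option 3=0, Option 4=-3, Option 5=-10, Option 6=-2, Option 7=-4
Best worst-case = 12 → Option 1.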